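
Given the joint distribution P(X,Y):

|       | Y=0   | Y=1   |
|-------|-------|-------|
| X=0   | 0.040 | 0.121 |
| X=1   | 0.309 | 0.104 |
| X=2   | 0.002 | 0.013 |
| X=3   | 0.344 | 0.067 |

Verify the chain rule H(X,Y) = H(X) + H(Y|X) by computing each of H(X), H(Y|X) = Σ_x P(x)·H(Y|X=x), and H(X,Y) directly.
H(X) = 1.5692 bits, H(Y|X) = 0.7386 bits, H(X,Y) = 2.3078 bits

Marginal of X (row sums):
  P(X=0) = 0.040 + 0.121 = 0.161
  P(X=1) = 0.309 + 0.104 = 0.413
  P(X=2) = 0.002 + 0.013 = 0.015
  P(X=3) = 0.344 + 0.067 = 0.411
H(X) = -[0.161·log₂(0.161) + 0.413·log₂(0.413) + 0.015·log₂(0.015) + 0.411·log₂(0.411)]
  = 0.4242 + 0.5269 + 0.0909 + 0.5272 = 1.5692 bits

H(Y|X) = Σ_x P(x)·H(Y|X=x):
  X=0: P(X=0) = 0.161, P(Y|X=0) = (40/161, 121/161) → H(Y|X=0) = 0.8088
  X=1: P(X=1) = 0.413, P(Y|X=1) = (309/413, 104/413) → H(Y|X=1) = 0.8141
  X=2: P(X=2) = 0.015, P(Y|X=2) = (2/15, 13/15) → H(Y|X=2) = 0.5665
  X=3: P(X=3) = 0.411, P(Y|X=3) = (344/411, 67/411) → H(Y|X=3) = 0.6415
H(Y|X) = 0.161·0.8088 + 0.413·0.8141 + 0.015·0.5665 + 0.411·0.6415 = 0.7386 bits

H(X,Y) = -Σ_{x,y} P(x,y) log₂ P(x,y). Per-cell terms -P(x,y)·log₂P(x,y):
  X=0: 0.1858, 0.3687
  X=1: 0.5235, 0.3396
  X=2: 0.0179, 0.0814
  X=3: 0.5296, 0.2613
Sum of the 8 terms: H(X,Y) = 2.3078 bits

Chain rule check:
  H(X) + H(Y|X) = 1.5692 + 0.7386 = 2.3078 bits
  H(X,Y) = 2.3078 bits
✓ Chain rule verified.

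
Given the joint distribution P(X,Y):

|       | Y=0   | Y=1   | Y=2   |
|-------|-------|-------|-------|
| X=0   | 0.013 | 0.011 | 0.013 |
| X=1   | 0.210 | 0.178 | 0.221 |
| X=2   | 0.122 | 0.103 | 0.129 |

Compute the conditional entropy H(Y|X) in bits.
1.5789 bits

H(Y|X) = H(X,Y) - H(X)

H(X,Y) = -Σ_{x,y} P(x,y) log₂ P(x,y). Per-cell terms -P(x,y)·log₂P(x,y):
  X=0: 0.08145, 0.07157, 0.08145
  X=1: 0.47282, 0.44323, 0.48131
  X=2: 0.37028, 0.33777, 0.38114
Sum of the 9 terms: H(X,Y) = 2.7210 bits

Marginal of X (row sums):
  P(X=0) = 0.013 + 0.011 + 0.013 = 0.037
  P(X=1) = 0.210 + 0.178 + 0.221 = 0.609
  P(X=2) = 0.122 + 0.103 + 0.129 = 0.354
H(X) = -[0.037·log₂(0.037) + 0.609·log₂(0.609) + 0.354·log₂(0.354)]
  = 0.17598 + 0.43573 + 0.53036 = 1.1421 bits

H(Y|X) = H(X,Y) - H(X) = 2.7210 - 1.1421 = 1.5789 bits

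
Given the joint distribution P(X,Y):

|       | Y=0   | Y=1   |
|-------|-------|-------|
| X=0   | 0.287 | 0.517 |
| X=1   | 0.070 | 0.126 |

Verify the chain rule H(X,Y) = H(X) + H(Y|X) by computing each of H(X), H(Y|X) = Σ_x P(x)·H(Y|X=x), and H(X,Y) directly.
H(X) = 0.7139 bits, H(Y|X) = 0.9402 bits, H(X,Y) = 1.6540 bits

Marginal of X (row sums):
  P(X=0) = 0.287 + 0.517 = 0.804
  P(X=1) = 0.070 + 0.126 = 0.196
H(X) = -[0.804·log₂(0.804) + 0.196·log₂(0.196)]
  = 0.25305 + 0.46081 = 0.7139 bits

H(Y|X) = Σ_x P(x)·H(Y|X=x):
  X=0: P(X=0) = 0.804, P(Y|X=0) = (287/804, 517/804) → H(Y|X=0) = 0.94014
  X=1: P(X=1) = 0.196, P(Y|X=1) = (5/14, 9/14) → H(Y|X=1) = 0.94029
H(Y|X) = 0.804·0.94014 + 0.196·0.94029 = 0.9402 bits

H(X,Y) = -Σ_{x,y} P(x,y) log₂ P(x,y). Per-cell terms -P(x,y)·log₂P(x,y):
  X=0: 0.51685, 0.49206
  X=1: 0.26856, 0.37655
Sum of the 4 terms: H(X,Y) = 1.6540 bits

Chain rule check:
  H(X) + H(Y|X) = 0.7139 + 0.9402 = 1.6541 bits
  H(X,Y) = 1.6540 bits
✓ Chain rule verified (Δ = 0.0001 is 4-dp rounding noise: each of the three values was rounded independently).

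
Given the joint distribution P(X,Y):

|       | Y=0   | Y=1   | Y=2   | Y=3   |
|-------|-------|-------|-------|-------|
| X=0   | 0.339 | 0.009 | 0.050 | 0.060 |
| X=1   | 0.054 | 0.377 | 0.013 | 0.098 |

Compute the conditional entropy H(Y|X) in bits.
1.2228 bits

H(Y|X) = H(X,Y) - H(X)

H(X,Y) = -Σ_{x,y} P(x,y) log₂ P(x,y). Per-cell terms -P(x,y)·log₂P(x,y):
  X=0: 0.5291, 0.0612, 0.2161, 0.2435
  X=1: 0.2274, 0.5306, 0.0814, 0.3284
Sum of the 8 terms: H(X,Y) = 2.2177 bits

Marginal of X (row sums):
  P(X=0) = 0.339 + 0.009 + 0.050 + 0.060 = 0.458
  P(X=1) = 0.054 + 0.377 + 0.013 + 0.098 = 0.542
H(X) = -[0.458·log₂(0.458) + 0.542·log₂(0.542)]
  = 0.5160 + 0.4789 = 0.9949 bits

H(Y|X) = H(X,Y) - H(X) = 2.2177 - 0.9949 = 1.2228 bits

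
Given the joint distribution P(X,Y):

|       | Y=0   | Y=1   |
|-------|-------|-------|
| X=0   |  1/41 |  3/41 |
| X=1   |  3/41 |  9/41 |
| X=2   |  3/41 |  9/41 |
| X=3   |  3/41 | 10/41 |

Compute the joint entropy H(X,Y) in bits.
2.6918 bits

H(X,Y) = -Σ_{x,y} P(x,y) log₂ P(x,y). Per-cell terms -P(x,y)·log₂P(x,y):
  X=0: 0.130672, 0.276043
  X=1: 0.276043, 0.480211
  X=2: 0.276043, 0.480211
  X=3: 0.276043, 0.496494
Sum of the 8 terms: H(X,Y) = 2.6918 bits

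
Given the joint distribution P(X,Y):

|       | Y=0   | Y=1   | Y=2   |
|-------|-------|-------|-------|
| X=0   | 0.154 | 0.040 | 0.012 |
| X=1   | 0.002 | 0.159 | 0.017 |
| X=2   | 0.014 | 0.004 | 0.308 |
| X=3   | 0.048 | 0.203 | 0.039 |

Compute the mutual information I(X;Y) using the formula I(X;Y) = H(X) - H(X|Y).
0.7767 bits

I(X;Y) = H(X) - H(X|Y)

Marginal of X (row sums):
  P(X=0) = 0.154 + 0.040 + 0.012 = 0.206
  P(X=1) = 0.002 + 0.159 + 0.017 = 0.178
  P(X=2) = 0.014 + 0.004 + 0.308 = 0.326
  P(X=3) = 0.048 + 0.203 + 0.039 = 0.290
H(X) = -[0.206·log₂(0.206) + 0.178·log₂(0.178) + 0.326·log₂(0.326) + 0.290·log₂(0.290)]
  = 0.4695325 + 0.4432291 + 0.5271603 + 0.5179038 = 1.957826 bits

Marginal of Y (column sums):
  P(Y=0) = 0.154 + 0.002 + 0.014 + 0.048 = 0.218
  P(Y=1) = 0.040 + 0.159 + 0.004 + 0.203 = 0.406
  P(Y=2) = 0.012 + 0.017 + 0.308 + 0.039 = 0.376
H(X|Y) = Σ_y P(y)·H(X|Y=y):
  Y=0: P(Y=0) = 0.218, P(X|Y=0) = (77/109, 1/109, 7/109, 24/109) → H(X|Y=0) = 1.1513665
  Y=1: P(Y=1) = 0.406, P(X|Y=1) = (20/203, 159/406, 2/203, 1/2) → H(X|Y=1) = 1.4247233
  Y=2: P(Y=2) = 0.376, P(X|Y=2) = (3/94, 17/376, 77/94, 39/376) → H(X|Y=2) = 0.9354203
H(X|Y) = 0.218·1.1513665 + 0.406·1.4247233 + 0.376·0.9354203 = 1.181154 bits

I(X;Y) = H(X) - H(X|Y) = 1.957826 - 1.181154 = 0.7767 bits

Cross-check via I(X;Y) = H(X) + H(Y) - H(X,Y): computing H(Y) from the column sums and H(X,Y) from the 12 cells in the same way gives H(Y) = 1.537668 bits and H(X,Y) = 2.718822 bits, so
I(X;Y) = 1.957826 + 1.537668 - 2.718822 = 0.7767 bits ✓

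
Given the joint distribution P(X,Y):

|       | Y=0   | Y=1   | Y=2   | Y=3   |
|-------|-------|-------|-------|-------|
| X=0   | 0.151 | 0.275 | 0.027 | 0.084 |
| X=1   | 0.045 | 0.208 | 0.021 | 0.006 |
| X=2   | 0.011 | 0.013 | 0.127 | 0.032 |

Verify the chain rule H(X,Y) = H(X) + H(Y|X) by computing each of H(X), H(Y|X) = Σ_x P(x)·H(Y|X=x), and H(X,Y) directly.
H(X) = 1.4443 bits, H(Y|X) = 1.4445 bits, H(X,Y) = 2.8887 bits

Marginal of X (row sums):
  P(X=0) = 0.151 + 0.275 + 0.027 + 0.084 = 0.537
  P(X=1) = 0.045 + 0.208 + 0.021 + 0.006 = 0.280
  P(X=2) = 0.011 + 0.013 + 0.127 + 0.032 = 0.183
H(X) = -[0.537·log₂(0.537) + 0.280·log₂(0.280) + 0.183·log₂(0.183)]
  = 0.4817 + 0.5142 + 0.4484 = 1.4443 bits

H(Y|X) = Σ_x P(x)·H(Y|X=x):
  X=0: P(X=0) = 0.537, P(Y|X=0) = (151/537, 275/537, 9/179, 28/179) → H(Y|X=0) = 1.6447
  X=1: P(X=1) = 0.280, P(Y|X=1) = (9/56, 26/35, 3/40, 3/140) → H(Y|X=1) = 1.1415
  X=2: P(X=2) = 0.183, P(Y|X=2) = (11/183, 13/183, 127/183, 32/183) → H(Y|X=2) = 1.3205
H(Y|X) = 0.537·1.6447 + 0.280·1.1415 + 0.183·1.3205 = 1.4445 bits

H(X,Y) = -Σ_{x,y} P(x,y) log₂ P(x,y). Per-cell terms -P(x,y)·log₂P(x,y):
  X=0: 0.4118, 0.5122, 0.1407, 0.3002
  X=1: 0.2013, 0.4712, 0.1170, 0.0443
  X=2: 0.0716, 0.0814, 0.3781, 0.1589
Sum of the 12 terms: H(X,Y) = 2.8887 bits

Chain rule check:
  H(X) + H(Y|X) = 1.4443 + 1.4445 = 2.8888 bits
  H(X,Y) = 2.8887 bits
✓ Chain rule verified (Δ = 0.0001 is 4-dp rounding noise: each of the three values was rounded independently).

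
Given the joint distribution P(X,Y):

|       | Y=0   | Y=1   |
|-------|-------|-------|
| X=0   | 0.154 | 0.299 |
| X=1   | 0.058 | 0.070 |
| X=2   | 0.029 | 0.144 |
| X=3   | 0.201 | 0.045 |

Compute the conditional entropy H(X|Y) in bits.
1.6703 bits

H(X|Y) = H(X,Y) - H(Y)

H(X,Y) = -Σ_{x,y} P(x,y) log₂ P(x,y). Per-cell terms -P(x,y)·log₂P(x,y):
  X=0: 0.41565, 0.52079
  X=1: 0.23825, 0.26856
  X=2: 0.14813, 0.40260
  X=3: 0.46526, 0.20133
Sum of the 8 terms: H(X,Y) = 2.6606 bits

Marginal of Y (column sums):
  P(Y=0) = 0.154 + 0.058 + 0.029 + 0.201 = 0.442
  P(Y=1) = 0.299 + 0.070 + 0.144 + 0.045 = 0.558
H(Y) = -[0.442·log₂(0.442) + 0.558·log₂(0.558)]
  = 0.52062 + 0.46965 = 0.9903 bits

H(X|Y) = H(X,Y) - H(Y) = 2.6606 - 0.9903 = 1.6703 bits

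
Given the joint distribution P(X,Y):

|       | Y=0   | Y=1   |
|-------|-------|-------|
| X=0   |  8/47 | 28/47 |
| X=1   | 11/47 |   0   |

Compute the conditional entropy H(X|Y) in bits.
0.3970 bits

H(X|Y) = H(X,Y) - H(Y)

H(X,Y) = -Σ_{x,y} P(x,y) log₂ P(x,y). Per-cell terms -P(x,y)·log₂P(x,y):
  X=0: 0.4348236, 0.4451606
  X=1: 0.4903559, 0.0000000
  (cells with P = 0 contribute 0)
Sum of the 4 terms: H(X,Y) = 1.370340 bits

Marginal of Y (column sums):
  P(Y=0) = 8/47 + 11/47 = 19/47
  P(Y=1) = 28/47 + 0 = 28/47
H(Y) = -[(19/47)·log₂(19/47) + (28/47)·log₂(28/47)]
  = 0.5282248 + 0.4451606 = 0.973385 bits

H(X|Y) = H(X,Y) - H(Y) = 1.370340 - 0.973385 = 0.3970 bits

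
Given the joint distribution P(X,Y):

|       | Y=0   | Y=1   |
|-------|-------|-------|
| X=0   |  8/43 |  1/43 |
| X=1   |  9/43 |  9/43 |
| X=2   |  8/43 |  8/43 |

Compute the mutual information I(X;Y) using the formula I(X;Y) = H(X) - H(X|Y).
0.0848 bits

I(X;Y) = H(X) - H(X|Y)

Marginal of X (row sums):
  P(X=0) = 8/43 + 1/43 = 9/43
  P(X=1) = 9/43 + 9/43 = 18/43
  P(X=2) = 8/43 + 8/43 = 16/43
H(X) = -[(9/43)·log₂(9/43) + (18/43)·log₂(18/43) + (16/43)·log₂(16/43)]
  = 0.4723 + 0.5259 + 0.5307 = 1.5289 bits

Marginal of Y (column sums):
  P(Y=0) = 8/43 + 9/43 + 8/43 = 25/43
  P(Y=1) = 1/43 + 9/43 + 8/43 = 18/43
H(X|Y) = Σ_y P(y)·H(X|Y=y):
  Y=0: P(Y=0) = 25/43, P(X|Y=0) = (8/25, 9/25, 8/25) → H(X|Y=0) = 1.5827
  Y=1: P(Y=1) = 18/43, P(X|Y=1) = (1/18, 1/2, 4/9) → H(X|Y=1) = 1.2516
H(X|Y) = (25/43)·1.5827 + (18/43)·1.2516 = 1.4441 bits

I(X;Y) = H(X) - H(X|Y) = 1.5289 - 1.4441 = 0.0848 bits

Cross-check via I(X;Y) = H(X) + H(Y) - H(X,Y): computing H(Y) from the column sums and H(X,Y) from the 6 cells in the same way gives H(Y) = 0.9808 bits and H(X,Y) = 2.4249 bits, so
I(X;Y) = 1.5289 + 0.9808 - 2.4249 = 0.0848 bits ✓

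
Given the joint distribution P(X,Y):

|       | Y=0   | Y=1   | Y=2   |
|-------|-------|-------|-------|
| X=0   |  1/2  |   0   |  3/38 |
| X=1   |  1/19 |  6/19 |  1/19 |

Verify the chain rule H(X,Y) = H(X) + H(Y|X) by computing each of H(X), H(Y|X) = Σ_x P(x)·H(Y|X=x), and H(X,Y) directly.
H(X) = 0.9819 bits, H(Y|X) = 0.7795 bits, H(X,Y) = 1.7615 bits

Marginal of X (row sums):
  P(X=0) = 1/2 + 0 + 3/38 = 11/19
  P(X=1) = 1/19 + 6/19 + 1/19 = 8/19
H(X) = -[(11/19)·log₂(11/19) + (8/19)·log₂(8/19)]
  = 0.4565 + 0.5254 = 0.9819 bits

H(Y|X) = Σ_x P(x)·H(Y|X=x):
  X=0: P(X=0) = 11/19, P(Y|X=0) = (19/22, 0, 3/22) → H(Y|X=0) = 0.5746
  X=1: P(X=1) = 8/19, P(Y|X=1) = (1/8, 3/4, 1/8) → H(Y|X=1) = 1.0613
H(Y|X) = (11/19)·0.5746 + (8/19)·1.0613 = 0.7795 bits

H(X,Y) = -Σ_{x,y} P(x,y) log₂ P(x,y). Per-cell terms -P(x,y)·log₂P(x,y):
  X=0: 0.5000, 0.0000, 0.2892
  X=1: 0.2236, 0.5251, 0.2236
  (cells with P = 0 contribute 0)
Sum of the 6 terms: H(X,Y) = 1.7615 bits

Chain rule check:
  H(X) + H(Y|X) = 0.9819 + 0.7795 = 1.7614 bits
  H(X,Y) = 1.7615 bits
✓ Chain rule verified (Δ = 0.0001 is 4-dp rounding noise: each of the three values was rounded independently).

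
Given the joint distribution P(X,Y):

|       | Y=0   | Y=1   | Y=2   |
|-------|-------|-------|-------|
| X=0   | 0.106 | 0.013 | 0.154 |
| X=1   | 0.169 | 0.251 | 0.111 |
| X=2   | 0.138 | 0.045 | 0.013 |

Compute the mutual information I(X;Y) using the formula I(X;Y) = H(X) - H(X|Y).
0.2175 bits

I(X;Y) = H(X) - H(X|Y)

Marginal of X (row sums):
  P(X=0) = 0.106 + 0.013 + 0.154 = 0.273
  P(X=1) = 0.169 + 0.251 + 0.111 = 0.531
  P(X=2) = 0.138 + 0.045 + 0.013 = 0.196
H(X) = -[0.273·log₂(0.273) + 0.531·log₂(0.531) + 0.196·log₂(0.196)]
  = 0.511336 + 0.484918 + 0.460811 = 1.457065 bits

Marginal of Y (column sums):
  P(Y=0) = 0.106 + 0.169 + 0.138 = 0.413
  P(Y=1) = 0.013 + 0.251 + 0.045 = 0.309
  P(Y=2) = 0.154 + 0.111 + 0.013 = 0.278
H(X|Y) = Σ_y P(y)·H(X|Y=y):
  Y=0: P(Y=0) = 0.413, P(X|Y=0) = (106/413, 169/413, 138/413) → H(X|Y=0) = 1.559527
  Y=1: P(Y=1) = 0.309, P(X|Y=1) = (13/309, 251/309, 15/103) → H(X|Y=1) = 0.840730
  Y=2: P(Y=2) = 0.278, P(X|Y=2) = (77/139, 111/278, 13/278) → H(X|Y=2) = 1.207535
H(X|Y) = 0.413·1.559527 + 0.309·0.840730 + 0.278·1.207535 = 1.239565 bits

I(X;Y) = H(X) - H(X|Y) = 1.457065 - 1.239565 = 0.2175 bits

Cross-check via I(X;Y) = H(X) + H(Y) - H(X,Y): computing H(Y) from the column sums and H(X,Y) from the 9 cells in the same way gives H(Y) = 1.563867 bits and H(X,Y) = 2.803432 bits, so
I(X;Y) = 1.457065 + 1.563867 - 2.803432 = 0.2175 bits ✓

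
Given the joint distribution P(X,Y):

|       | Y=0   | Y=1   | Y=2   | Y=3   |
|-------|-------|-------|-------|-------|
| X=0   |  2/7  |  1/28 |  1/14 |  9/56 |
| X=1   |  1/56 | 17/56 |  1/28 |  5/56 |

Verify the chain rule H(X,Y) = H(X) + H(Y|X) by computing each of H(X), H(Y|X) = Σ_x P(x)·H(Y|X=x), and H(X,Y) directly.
H(X) = 0.9917 bits, H(Y|X) = 1.5009 bits, H(X,Y) = 2.4926 bits

Marginal of X (row sums):
  P(X=0) = 2/7 + 1/28 + 1/14 + 9/56 = 31/56
  P(X=1) = 1/56 + 17/56 + 1/28 + 5/56 = 25/56
H(X) = -[(31/56)·log₂(31/56) + (25/56)·log₂(25/56)]
  = 0.47228 + 0.51942 = 0.9917 bits

H(Y|X) = Σ_x P(x)·H(Y|X=x):
  X=0: P(X=0) = 31/56, P(Y|X=0) = (16/31, 2/31, 4/31, 9/31) → H(Y|X=0) = 1.64680
  X=1: P(X=1) = 25/56, P(Y|X=1) = (1/25, 17/25, 2/25, 1/5) → H(Y|X=1) = 1.32000
H(Y|X) = (31/56)·1.64680 + (25/56)·1.32000 = 1.5009 bits

H(X,Y) = -Σ_{x,y} P(x,y) log₂ P(x,y). Per-cell terms -P(x,y)·log₂P(x,y):
  X=0: 0.51639, 0.17169, 0.27195, 0.42387
  X=1: 0.10370, 0.52211, 0.17169, 0.31120
Sum of the 8 terms: H(X,Y) = 2.4926 bits

Chain rule check:
  H(X) + H(Y|X) = 0.9917 + 1.5009 = 2.4926 bits
  H(X,Y) = 2.4926 bits
✓ Chain rule verified.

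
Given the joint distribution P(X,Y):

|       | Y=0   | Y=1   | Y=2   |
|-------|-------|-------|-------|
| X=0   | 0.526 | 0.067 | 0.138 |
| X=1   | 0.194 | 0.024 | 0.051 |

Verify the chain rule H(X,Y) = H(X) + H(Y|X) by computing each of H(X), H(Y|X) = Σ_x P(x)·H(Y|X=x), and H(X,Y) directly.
H(X) = 0.8400 bits, H(Y|X) = 1.1102 bits, H(X,Y) = 1.9502 bits

Marginal of X (row sums):
  P(X=0) = 0.526 + 0.067 + 0.138 = 0.731
  P(X=1) = 0.194 + 0.024 + 0.051 = 0.269
H(X) = -[0.731·log₂(0.731) + 0.269·log₂(0.269)]
  = 0.33045 + 0.50957 = 0.8400 bits

H(Y|X) = Σ_x P(x)·H(Y|X=x):
  X=0: P(X=0) = 0.731, P(Y|X=0) = (526/731, 67/731, 138/731) → H(Y|X=0) = 1.11171
  X=1: P(X=1) = 0.269, P(Y|X=1) = (194/269, 24/269, 51/269) → H(Y|X=1) = 1.10598
H(Y|X) = 0.731·1.11171 + 0.269·1.10598 = 1.1102 bits

H(X,Y) = -Σ_{x,y} P(x,y) log₂ P(x,y). Per-cell terms -P(x,y)·log₂P(x,y):
  X=0: 0.48753, 0.26128, 0.39430
  X=1: 0.45898, 0.12914, 0.21896
Sum of the 6 terms: H(X,Y) = 1.9502 bits

Chain rule check:
  H(X) + H(Y|X) = 0.8400 + 1.1102 = 1.9502 bits
  H(X,Y) = 1.9502 bits
✓ Chain rule verified.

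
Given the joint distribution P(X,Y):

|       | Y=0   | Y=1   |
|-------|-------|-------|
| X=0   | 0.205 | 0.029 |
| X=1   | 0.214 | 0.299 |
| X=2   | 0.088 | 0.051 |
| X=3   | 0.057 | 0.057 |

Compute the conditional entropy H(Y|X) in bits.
0.8751 bits

H(Y|X) = H(X,Y) - H(X)

H(X,Y) = -Σ_{x,y} P(x,y) log₂ P(x,y). Per-cell terms -P(x,y)·log₂P(x,y):
  X=0: 0.46869, 0.14813
  X=1: 0.47600, 0.52079
  X=2: 0.30856, 0.21896
  X=3: 0.23557, 0.23557
Sum of the 8 terms: H(X,Y) = 2.6123 bits

Marginal of X (row sums):
  P(X=0) = 0.205 + 0.029 = 0.234
  P(X=1) = 0.214 + 0.299 = 0.513
  P(X=2) = 0.088 + 0.051 = 0.139
  P(X=3) = 0.057 + 0.057 = 0.114
H(X) = -[0.234·log₂(0.234) + 0.513·log₂(0.513) + 0.139·log₂(0.139) + 0.114·log₂(0.114)]
  = 0.49033 + 0.49400 + 0.39571 + 0.35715 = 1.7372 bits

H(Y|X) = H(X,Y) - H(X) = 2.6123 - 1.7372 = 0.8751 bits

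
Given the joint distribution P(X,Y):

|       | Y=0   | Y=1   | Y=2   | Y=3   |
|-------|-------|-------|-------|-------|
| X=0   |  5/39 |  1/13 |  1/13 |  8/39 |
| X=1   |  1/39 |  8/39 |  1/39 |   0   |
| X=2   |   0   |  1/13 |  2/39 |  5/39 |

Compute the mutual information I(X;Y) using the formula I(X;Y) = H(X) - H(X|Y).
0.3599 bits

I(X;Y) = H(X) - H(X|Y)

Marginal of X (row sums):
  P(X=0) = 5/39 + 1/13 + 1/13 + 8/39 = 19/39
  P(X=1) = 1/39 + 8/39 + 1/39 + 0 = 10/39
  P(X=2) = 0 + 1/13 + 2/39 + 5/39 = 10/39
H(X) = -[(19/39)·log₂(19/39) + (10/39)·log₂(10/39) + (10/39)·log₂(10/39)]
  = 0.50544 + 0.50345 + 0.50345 = 1.5123 bits

Marginal of Y (column sums):
  P(Y=0) = 5/39 + 1/39 + 0 = 2/13
  P(Y=1) = 1/13 + 8/39 + 1/13 = 14/39
  P(Y=2) = 1/13 + 1/39 + 2/39 = 2/13
  P(Y=3) = 8/39 + 0 + 5/39 = 1/3
H(X|Y) = Σ_y P(y)·H(X|Y=y):
  Y=0: P(Y=0) = 2/13, P(X|Y=0) = (5/6, 1/6, 0) → H(X|Y=0) = 0.65002
  Y=1: P(Y=1) = 14/39, P(X|Y=1) = (3/14, 4/7, 3/14) → H(X|Y=1) = 1.41380
  Y=2: P(Y=2) = 2/13, P(X|Y=2) = (1/2, 1/6, 1/3) → H(X|Y=2) = 1.45915
  Y=3: P(Y=3) = 1/3, P(X|Y=3) = (8/13, 0, 5/13) → H(X|Y=3) = 0.96124
H(X|Y) = (2/13)·0.65002 + (14/39)·1.41380 + (2/13)·1.45915 + (1/3)·0.96124 = 1.1524 bits

I(X;Y) = H(X) - H(X|Y) = 1.5123 - 1.1524 = 0.3599 bits

Cross-check via I(X;Y) = H(X) + H(Y) - H(X,Y): computing H(Y) from the column sums and H(X,Y) from the 12 cells in the same way gives H(Y) = 1.8898 bits and H(X,Y) = 3.0422 bits, so
I(X;Y) = 1.5123 + 1.8898 - 3.0422 = 0.3599 bits ✓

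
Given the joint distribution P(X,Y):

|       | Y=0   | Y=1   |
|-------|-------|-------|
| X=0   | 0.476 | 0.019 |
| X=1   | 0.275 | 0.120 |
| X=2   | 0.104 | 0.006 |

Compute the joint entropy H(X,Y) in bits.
1.8816 bits

H(X,Y) = -Σ_{x,y} P(x,y) log₂ P(x,y). Per-cell terms -P(x,y)·log₂P(x,y):
  X=0: 0.5098, 0.1086
  X=1: 0.5122, 0.3671
  X=2: 0.3396, 0.0443
Sum of the 6 terms: H(X,Y) = 1.8816 bits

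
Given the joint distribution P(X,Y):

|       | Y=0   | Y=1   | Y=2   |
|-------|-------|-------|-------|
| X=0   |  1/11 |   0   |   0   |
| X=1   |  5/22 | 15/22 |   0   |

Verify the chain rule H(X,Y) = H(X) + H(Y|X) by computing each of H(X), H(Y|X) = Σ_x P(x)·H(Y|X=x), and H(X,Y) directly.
H(X) = 0.4395 bits, H(Y|X) = 0.7375 bits, H(X,Y) = 1.1770 bits

Marginal of X (row sums):
  P(X=0) = 1/11 + 0 + 0 = 1/11
  P(X=1) = 5/22 + 15/22 + 0 = 10/11
H(X) = -[(1/11)·log₂(1/11) + (10/11)·log₂(10/11)]
  = 0.3145 + 0.1250 = 0.4395 bits

H(Y|X) = Σ_x P(x)·H(Y|X=x):
  X=0: P(X=0) = 1/11, P(Y|X=0) = (1, 0, 0) → H(Y|X=0) = 0.0000
  X=1: P(X=1) = 10/11, P(Y|X=1) = (1/4, 3/4, 0) → H(Y|X=1) = 0.8113
H(Y|X) = (1/11)·0.0000 + (10/11)·0.8113 = 0.7375 bits

H(X,Y) = -Σ_{x,y} P(x,y) log₂ P(x,y). Per-cell terms -P(x,y)·log₂P(x,y):
  X=0: 0.3145, 0.0000, 0.0000
  X=1: 0.4858, 0.3767, 0.0000
  (cells with P = 0 contribute 0)
Sum of the 6 terms: H(X,Y) = 1.1770 bits

Chain rule check:
  H(X) + H(Y|X) = 0.4395 + 0.7375 = 1.1770 bits
  H(X,Y) = 1.1770 bits
✓ Chain rule verified.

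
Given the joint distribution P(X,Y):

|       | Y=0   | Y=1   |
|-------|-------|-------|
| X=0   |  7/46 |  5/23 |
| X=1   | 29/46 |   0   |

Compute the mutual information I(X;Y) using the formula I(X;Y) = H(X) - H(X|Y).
0.3942 bits

I(X;Y) = H(X) - H(X|Y)

Marginal of X (row sums):
  P(X=0) = 7/46 + 5/23 = 17/46
  P(X=1) = 29/46 + 0 = 29/46
H(X) = -[(17/46)·log₂(17/46) + (29/46)·log₂(29/46)]
  = 0.53073 + 0.41961 = 0.95034 bits

Marginal of Y (column sums):
  P(Y=0) = 7/46 + 29/46 = 18/23
  P(Y=1) = 5/23 + 0 = 5/23
H(X|Y) = Σ_y P(y)·H(X|Y=y):
  Y=0: P(Y=0) = 18/23, P(X|Y=0) = (7/36, 29/36) → H(X|Y=0) = 0.71068
  Y=1: P(Y=1) = 5/23, P(X|Y=1) = (1, 0) → H(X|Y=1) = 0.00000
H(X|Y) = (18/23)·0.71068 + (5/23)·0.00000 = 0.55618 bits

I(X;Y) = H(X) - H(X|Y) = 0.95034 - 0.55618 = 0.3942 bits

Cross-check via I(X;Y) = H(X) + H(Y) - H(X,Y): computing H(Y) from the column sums and H(X,Y) from the 4 cells in the same way gives H(Y) = 0.75538 bits and H(X,Y) = 1.31156 bits, so
I(X;Y) = 0.95034 + 0.75538 - 1.31156 = 0.3942 bits ✓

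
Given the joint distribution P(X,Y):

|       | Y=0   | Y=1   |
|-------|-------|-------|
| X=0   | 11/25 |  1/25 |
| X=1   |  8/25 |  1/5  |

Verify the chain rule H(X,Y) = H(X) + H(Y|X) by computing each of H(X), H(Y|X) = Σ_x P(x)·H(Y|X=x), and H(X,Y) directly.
H(X) = 0.9988 bits, H(Y|X) = 0.6985 bits, H(X,Y) = 1.6973 bits

Marginal of X (row sums):
  P(X=0) = 11/25 + 1/25 = 12/25
  P(X=1) = 8/25 + 1/5 = 13/25
H(X) = -[(12/25)·log₂(12/25) + (13/25)·log₂(13/25)]
  = 0.508269 + 0.490577 = 0.9988 bits

H(Y|X) = Σ_x P(x)·H(Y|X=x):
  X=0: P(X=0) = 12/25, P(Y|X=0) = (11/12, 1/12) → H(Y|X=0) = 0.413817
  X=1: P(X=1) = 13/25, P(Y|X=1) = (8/13, 5/13) → H(Y|X=1) = 0.961237
H(Y|X) = (12/25)·0.413817 + (13/25)·0.961237 = 0.6985 bits

H(X,Y) = -Σ_{x,y} P(x,y) log₂ P(x,y). Per-cell terms -P(x,y)·log₂P(x,y):
  X=0: 0.521147, 0.185754
  X=1: 0.526034, 0.464386
Sum of the 4 terms: H(X,Y) = 1.6973 bits

Chain rule check:
  H(X) + H(Y|X) = 0.9988 + 0.6985 = 1.6973 bits
  H(X,Y) = 1.6973 bits
✓ Chain rule verified.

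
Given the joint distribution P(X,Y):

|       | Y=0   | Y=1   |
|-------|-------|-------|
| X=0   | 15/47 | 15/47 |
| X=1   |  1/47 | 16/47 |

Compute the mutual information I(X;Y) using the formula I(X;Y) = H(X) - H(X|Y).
0.1702 bits

I(X;Y) = H(X) - H(X|Y)

Marginal of X (row sums):
  P(X=0) = 15/47 + 15/47 = 30/47
  P(X=1) = 1/47 + 16/47 = 17/47
H(X) = -[(30/47)·log₂(30/47) + (17/47)·log₂(17/47)]
  = 0.4134 + 0.5307 = 0.9441 bits

Marginal of Y (column sums):
  P(Y=0) = 15/47 + 1/47 = 16/47
  P(Y=1) = 15/47 + 16/47 = 31/47
H(X|Y) = Σ_y P(y)·H(X|Y=y):
  Y=0: P(Y=0) = 16/47, P(X|Y=0) = (15/16, 1/16) → H(X|Y=0) = 0.3373
  Y=1: P(Y=1) = 31/47, P(X|Y=1) = (15/31, 16/31) → H(X|Y=1) = 0.9992
H(X|Y) = (16/47)·0.3373 + (31/47)·0.9992 = 0.7739 bits

I(X;Y) = H(X) - H(X|Y) = 0.9441 - 0.7739 = 0.1702 bits

Cross-check via I(X;Y) = H(X) + H(Y) - H(X,Y): computing H(Y) from the column sums and H(X,Y) from the 4 cells in the same way gives H(Y) = 0.9252 bits and H(X,Y) = 1.6991 bits, so
I(X;Y) = 0.9441 + 0.9252 - 1.6991 = 0.1702 bits ✓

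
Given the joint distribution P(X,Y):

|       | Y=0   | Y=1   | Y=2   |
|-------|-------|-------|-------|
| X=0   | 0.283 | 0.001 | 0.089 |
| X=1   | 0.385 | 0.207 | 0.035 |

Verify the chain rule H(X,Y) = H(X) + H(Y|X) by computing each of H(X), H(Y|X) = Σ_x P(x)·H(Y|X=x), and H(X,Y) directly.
H(X) = 0.9529 bits, H(Y|X) = 1.0528 bits, H(X,Y) = 2.0058 bits

Marginal of X (row sums):
  P(X=0) = 0.283 + 0.001 + 0.089 = 0.373
  P(X=1) = 0.385 + 0.207 + 0.035 = 0.627
H(X) = -[0.373·log₂(0.373) + 0.627·log₂(0.627)]
  = 0.530687 + 0.422261 = 0.9529 bits

H(Y|X) = Σ_x P(x)·H(Y|X=x):
  X=0: P(X=0) = 0.373, P(Y|X=0) = (283/373, 1/373, 89/373) → H(Y|X=0) = 0.818424
  X=1: P(X=1) = 0.627, P(Y|X=1) = (35/57, 69/209, 35/627) → H(Y|X=1) = 1.192271
H(Y|X) = 0.373·0.818424 + 0.627·1.192271 = 1.0528 bits

H(X,Y) = -Σ_{x,y} P(x,y) log₂ P(x,y). Per-cell terms -P(x,y)·log₂P(x,y):
  X=0: 0.515379, 0.009966, 0.310615
  X=1: 0.530172, 0.470366, 0.169278
Sum of the 6 terms: H(X,Y) = 2.0058 bits

Chain rule check:
  H(X) + H(Y|X) = 0.9529 + 1.0528 = 2.0057 bits
  H(X,Y) = 2.0058 bits
✓ Chain rule verified (Δ = 0.0001 is 4-dp rounding noise: each of the three values was rounded independently).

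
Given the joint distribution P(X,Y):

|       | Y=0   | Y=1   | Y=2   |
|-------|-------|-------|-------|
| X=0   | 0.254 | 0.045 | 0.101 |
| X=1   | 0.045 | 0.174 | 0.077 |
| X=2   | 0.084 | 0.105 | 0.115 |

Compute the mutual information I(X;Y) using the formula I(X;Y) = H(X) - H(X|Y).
0.1838 bits

I(X;Y) = H(X) - H(X|Y)

Marginal of X (row sums):
  P(X=0) = 0.254 + 0.045 + 0.101 = 0.400
  P(X=1) = 0.045 + 0.174 + 0.077 = 0.296
  P(X=2) = 0.084 + 0.105 + 0.115 = 0.304
H(X) = -[0.400·log₂(0.400) + 0.296·log₂(0.296) + 0.304·log₂(0.304)]
  = 0.5288 + 0.5199 + 0.5222 = 1.5709 bits

Marginal of Y (column sums):
  P(Y=0) = 0.254 + 0.045 + 0.084 = 0.383
  P(Y=1) = 0.045 + 0.174 + 0.105 = 0.324
  P(Y=2) = 0.101 + 0.077 + 0.115 = 0.293
H(X|Y) = Σ_y P(y)·H(X|Y=y):
  Y=0: P(Y=0) = 0.383, P(X|Y=0) = (254/383, 45/383, 84/383) → H(X|Y=0) = 1.2360
  Y=1: P(Y=1) = 0.324, P(X|Y=1) = (5/36, 29/54, 35/108) → H(X|Y=1) = 1.4040
  Y=2: P(Y=2) = 0.293, P(X|Y=2) = (101/293, 77/293, 115/293) → H(X|Y=2) = 1.5659
H(X|Y) = 0.383·1.2360 + 0.324·1.4040 + 0.293·1.5659 = 1.3871 bits

I(X;Y) = H(X) - H(X|Y) = 1.5709 - 1.3871 = 0.1838 bits

Cross-check via I(X;Y) = H(X) + H(Y) - H(X,Y): computing H(Y) from the column sums and H(X,Y) from the 9 cells in the same way gives H(Y) = 1.5760 bits and H(X,Y) = 2.9631 bits, so
I(X;Y) = 1.5709 + 1.5760 - 2.9631 = 0.1838 bits ✓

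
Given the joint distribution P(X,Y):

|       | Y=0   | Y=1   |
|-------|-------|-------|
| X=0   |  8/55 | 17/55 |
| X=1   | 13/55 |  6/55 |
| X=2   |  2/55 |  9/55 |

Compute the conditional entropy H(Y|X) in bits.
0.8587 bits

H(Y|X) = H(X,Y) - H(X)

H(X,Y) = -Σ_{x,y} P(x,y) log₂ P(x,y). Per-cell terms -P(x,y)·log₂P(x,y):
  X=0: 0.40456, 0.52357
  X=1: 0.49185, 0.34870
  X=2: 0.17387, 0.42733
Sum of the 6 terms: H(X,Y) = 2.3699 bits

Marginal of X (row sums):
  P(X=0) = 8/55 + 17/55 = 5/11
  P(X=1) = 13/55 + 6/55 = 19/55
  P(X=2) = 2/55 + 9/55 = 1/5
H(X) = -[(5/11)·log₂(5/11) + (19/55)·log₂(19/55) + (1/5)·log₂(1/5)]
  = 0.51705 + 0.52973 + 0.46439 = 1.5112 bits

H(Y|X) = H(X,Y) - H(X) = 2.3699 - 1.5112 = 0.8587 bits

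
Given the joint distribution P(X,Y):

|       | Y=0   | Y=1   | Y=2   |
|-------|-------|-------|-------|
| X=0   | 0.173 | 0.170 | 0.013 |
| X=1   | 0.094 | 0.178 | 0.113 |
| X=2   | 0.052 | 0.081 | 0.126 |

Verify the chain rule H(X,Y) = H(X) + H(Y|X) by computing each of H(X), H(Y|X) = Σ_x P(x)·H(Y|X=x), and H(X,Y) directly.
H(X) = 1.5654 bits, H(Y|X) = 1.3999 bits, H(X,Y) = 2.9653 bits

Marginal of X (row sums):
  P(X=0) = 0.173 + 0.170 + 0.013 = 0.356
  P(X=1) = 0.094 + 0.178 + 0.113 = 0.385
  P(X=2) = 0.052 + 0.081 + 0.126 = 0.259
H(X) = -[0.356·log₂(0.356) + 0.385·log₂(0.385) + 0.259·log₂(0.259)]
  = 0.53046 + 0.53017 + 0.50478 = 1.5654 bits

H(Y|X) = Σ_x P(x)·H(Y|X=x):
  X=0: P(X=0) = 0.356, P(Y|X=0) = (173/356, 85/178, 13/356) → H(Y|X=0) = 1.18952
  X=1: P(X=1) = 0.385, P(Y|X=1) = (94/385, 178/385, 113/385) → H(Y|X=1) = 1.53029
  X=2: P(X=2) = 0.259, P(Y|X=2) = (52/259, 81/259, 18/37) → H(Y|X=2) = 1.49523
H(Y|X) = 0.356·1.18952 + 0.385·1.53029 + 0.259·1.49523 = 1.3999 bits

H(X,Y) = -Σ_{x,y} P(x,y) log₂ P(x,y). Per-cell terms -P(x,y)·log₂P(x,y):
  X=0: 0.43789, 0.43459, 0.08145
  X=1: 0.32065, 0.44323, 0.35545
  X=2: 0.22180, 0.29370, 0.37655
Sum of the 9 terms: H(X,Y) = 2.9653 bits

Chain rule check:
  H(X) + H(Y|X) = 1.5654 + 1.3999 = 2.9653 bits
  H(X,Y) = 2.9653 bits
✓ Chain rule verified.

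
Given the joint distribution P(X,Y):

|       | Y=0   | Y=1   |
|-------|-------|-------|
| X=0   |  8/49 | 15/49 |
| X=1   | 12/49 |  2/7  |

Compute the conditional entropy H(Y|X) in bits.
0.9659 bits

H(Y|X) = H(X,Y) - H(X)

H(X,Y) = -Σ_{x,y} P(x,y) log₂ P(x,y). Per-cell terms -P(x,y)·log₂P(x,y):
  X=0: 0.4269, 0.5228
  X=1: 0.4971, 0.5164
Sum of the 4 terms: H(X,Y) = 1.9632 bits

Marginal of X (row sums):
  P(X=0) = 8/49 + 15/49 = 23/49
  P(X=1) = 12/49 + 2/7 = 26/49
H(X) = -[(23/49)·log₂(23/49) + (26/49)·log₂(26/49)]
  = 0.5122 + 0.4851 = 0.9973 bits

H(Y|X) = H(X,Y) - H(X) = 1.9632 - 0.9973 = 0.9659 bits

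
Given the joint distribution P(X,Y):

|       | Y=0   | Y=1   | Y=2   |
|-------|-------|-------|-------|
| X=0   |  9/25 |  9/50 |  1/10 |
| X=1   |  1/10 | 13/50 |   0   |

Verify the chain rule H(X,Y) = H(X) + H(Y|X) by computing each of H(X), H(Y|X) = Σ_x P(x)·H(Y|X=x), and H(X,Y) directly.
H(X) = 0.9427 bits, H(Y|X) = 1.2029 bits, H(X,Y) = 2.1456 bits

Marginal of X (row sums):
  P(X=0) = 9/25 + 9/50 + 1/10 = 16/25
  P(X=1) = 1/10 + 13/50 + 0 = 9/25
H(X) = -[(16/25)·log₂(16/25) + (9/25)·log₂(9/25)]
  = 0.4121 + 0.5306 = 0.9427 bits

H(Y|X) = Σ_x P(x)·H(Y|X=x):
  X=0: P(X=0) = 16/25, P(Y|X=0) = (9/16, 9/32, 5/32) → H(Y|X=0) = 1.4001
  X=1: P(X=1) = 9/25, P(Y|X=1) = (5/18, 13/18, 0) → H(Y|X=1) = 0.8524
H(Y|X) = (16/25)·1.4001 + (9/25)·0.8524 = 1.2029 bits

H(X,Y) = -Σ_{x,y} P(x,y) log₂ P(x,y). Per-cell terms -P(x,y)·log₂P(x,y):
  X=0: 0.5306, 0.4453, 0.3322
  X=1: 0.3322, 0.5053, 0.0000
  (cells with P = 0 contribute 0)
Sum of the 6 terms: H(X,Y) = 2.1456 bits

Chain rule check:
  H(X) + H(Y|X) = 0.9427 + 1.2029 = 2.1456 bits
  H(X,Y) = 2.1456 bits
✓ Chain rule verified.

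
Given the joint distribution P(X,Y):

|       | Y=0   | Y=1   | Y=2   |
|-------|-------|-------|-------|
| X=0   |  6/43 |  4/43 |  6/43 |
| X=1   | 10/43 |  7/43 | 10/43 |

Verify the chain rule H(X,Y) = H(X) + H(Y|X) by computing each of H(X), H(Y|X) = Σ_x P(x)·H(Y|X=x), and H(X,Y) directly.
H(X) = 0.9523 bits, H(Y|X) = 1.5645 bits, H(X,Y) = 2.5167 bits

Marginal of X (row sums):
  P(X=0) = 6/43 + 4/43 + 6/43 = 16/43
  P(X=1) = 10/43 + 7/43 + 10/43 = 27/43
H(X) = -[(16/43)·log₂(16/43) + (27/43)·log₂(27/43)]
  = 0.53070 + 0.42156 = 0.9523 bits

H(Y|X) = Σ_x P(x)·H(Y|X=x):
  X=0: P(X=0) = 16/43, P(Y|X=0) = (3/8, 1/4, 3/8) → H(Y|X=0) = 1.56128
  X=1: P(X=1) = 27/43, P(Y|X=1) = (10/27, 7/27, 10/27) → H(Y|X=1) = 1.56637
H(Y|X) = (16/43)·1.56128 + (27/43)·1.56637 = 1.5645 bits

H(X,Y) = -Σ_{x,y} P(x,y) log₂ P(x,y). Per-cell terms -P(x,y)·log₂P(x,y):
  X=0: 0.39646, 0.31872, 0.39646
  X=1: 0.48938, 0.42633, 0.48938
Sum of the 6 terms: H(X,Y) = 2.5167 bits

Chain rule check:
  H(X) + H(Y|X) = 0.9523 + 1.5645 = 2.5168 bits
  H(X,Y) = 2.5167 bits
✓ Chain rule verified (Δ = 0.0001 is 4-dp rounding noise: each of the three values was rounded independently).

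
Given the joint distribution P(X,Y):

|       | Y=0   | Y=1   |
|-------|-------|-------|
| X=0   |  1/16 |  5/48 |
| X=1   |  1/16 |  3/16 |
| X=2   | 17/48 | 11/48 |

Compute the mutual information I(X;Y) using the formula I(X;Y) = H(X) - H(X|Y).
0.0730 bits

I(X;Y) = H(X) - H(X|Y)

Marginal of X (row sums):
  P(X=0) = 1/16 + 5/48 = 1/6
  P(X=1) = 1/16 + 3/16 = 1/4
  P(X=2) = 17/48 + 11/48 = 7/12
H(X) = -[(1/6)·log₂(1/6) + (1/4)·log₂(1/4) + (7/12)·log₂(7/12)]
  = 0.43083 + 0.50000 + 0.45360 = 1.38443 bits

Marginal of Y (column sums):
  P(Y=0) = 1/16 + 1/16 + 17/48 = 23/48
  P(Y=1) = 5/48 + 3/16 + 11/48 = 25/48
H(X|Y) = Σ_y P(y)·H(X|Y=y):
  Y=0: P(Y=0) = 23/48, P(X|Y=0) = (3/23, 3/23, 17/23) → H(X|Y=0) = 1.08893
  Y=1: P(Y=1) = 25/48, P(X|Y=1) = (1/5, 9/25, 11/25) → H(X|Y=1) = 1.51615
H(X|Y) = (23/48)·1.08893 + (25/48)·1.51615 = 1.31144 bits

I(X;Y) = H(X) - H(X|Y) = 1.38443 - 1.31144 = 0.0730 bits

Cross-check via I(X;Y) = H(X) + H(Y) - H(X,Y): computing H(Y) from the column sums and H(X,Y) from the 6 cells in the same way gives H(Y) = 0.99875 bits and H(X,Y) = 2.31018 bits, so
I(X;Y) = 1.38443 + 0.99875 - 2.31018 = 0.0730 bits ✓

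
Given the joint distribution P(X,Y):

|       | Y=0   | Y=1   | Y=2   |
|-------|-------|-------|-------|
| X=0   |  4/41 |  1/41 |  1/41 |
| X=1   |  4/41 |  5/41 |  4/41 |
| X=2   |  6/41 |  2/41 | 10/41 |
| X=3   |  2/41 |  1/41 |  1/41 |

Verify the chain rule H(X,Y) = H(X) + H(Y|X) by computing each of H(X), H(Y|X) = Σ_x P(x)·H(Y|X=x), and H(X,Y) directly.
H(X) = 1.7801 bits, H(Y|X) = 1.4228 bits, H(X,Y) = 3.2029 bits

Marginal of X (row sums):
  P(X=0) = 4/41 + 1/41 + 1/41 = 6/41
  P(X=1) = 4/41 + 5/41 + 4/41 = 13/41
  P(X=2) = 6/41 + 2/41 + 10/41 = 18/41
  P(X=3) = 2/41 + 1/41 + 1/41 = 4/41
H(X) = -[(6/41)·log₂(6/41) + (13/41)·log₂(13/41) + (18/41)·log₂(18/41) + (4/41)·log₂(4/41)]
  = 0.40574 + 0.52543 + 0.52140 + 0.32757 = 1.7801 bits

H(Y|X) = Σ_x P(x)·H(Y|X=x):
  X=0: P(X=0) = 6/41, P(Y|X=0) = (2/3, 1/6, 1/6) → H(Y|X=0) = 1.25163
  X=1: P(X=1) = 13/41, P(Y|X=1) = (4/13, 5/13, 4/13) → H(Y|X=1) = 1.57662
  X=2: P(X=2) = 18/41, P(Y|X=2) = (1/3, 1/9, 5/9) → H(Y|X=2) = 1.35164
  X=3: P(X=3) = 4/41, P(Y|X=3) = (1/2, 1/4, 1/4) → H(Y|X=3) = 1.50000
H(Y|X) = (6/41)·1.25163 + (13/41)·1.57662 + (18/41)·1.35164 + (4/41)·1.50000 = 1.4228 bits

H(X,Y) = -Σ_{x,y} P(x,y) log₂ P(x,y). Per-cell terms -P(x,y)·log₂P(x,y):
  X=0: 0.32757, 0.13067, 0.13067
  X=1: 0.32757, 0.37020, 0.32757
  X=2: 0.40574, 0.21256, 0.49649
  X=3: 0.21256, 0.13067, 0.13067
Sum of the 12 terms: H(X,Y) = 3.2029 bits

Chain rule check:
  H(X) + H(Y|X) = 1.7801 + 1.4228 = 3.2029 bits
  H(X,Y) = 3.2029 bits
✓ Chain rule verified.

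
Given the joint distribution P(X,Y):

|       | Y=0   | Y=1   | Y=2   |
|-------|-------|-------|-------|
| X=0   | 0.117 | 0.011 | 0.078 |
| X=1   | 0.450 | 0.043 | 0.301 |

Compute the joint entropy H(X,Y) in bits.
1.9558 bits

H(X,Y) = -Σ_{x,y} P(x,y) log₂ P(x,y). Per-cell terms -P(x,y)·log₂P(x,y):
  X=0: 0.36216, 0.07157, 0.28707
  X=1: 0.51840, 0.19520, 0.52138
Sum of the 6 terms: H(X,Y) = 1.9558 bits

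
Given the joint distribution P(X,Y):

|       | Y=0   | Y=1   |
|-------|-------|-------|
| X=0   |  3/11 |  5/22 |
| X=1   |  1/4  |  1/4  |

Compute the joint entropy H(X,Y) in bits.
1.9970 bits

H(X,Y) = -Σ_{x,y} P(x,y) log₂ P(x,y). Per-cell terms -P(x,y)·log₂P(x,y):
  X=0: 0.5112, 0.4858
  X=1: 0.5000, 0.5000
Sum of the 4 terms: H(X,Y) = 1.9970 bits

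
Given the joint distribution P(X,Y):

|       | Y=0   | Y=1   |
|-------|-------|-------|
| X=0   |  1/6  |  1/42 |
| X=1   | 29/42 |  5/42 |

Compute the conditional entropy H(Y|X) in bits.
0.5912 bits

H(Y|X) = H(X,Y) - H(X)

H(X,Y) = -Σ_{x,y} P(x,y) log₂ P(x,y). Per-cell terms -P(x,y)·log₂P(x,y):
  X=0: 0.43083, 0.12839
  X=1: 0.36895, 0.36552
Sum of the 4 terms: H(X,Y) = 1.2937 bits

Marginal of X (row sums):
  P(X=0) = 1/6 + 1/42 = 4/21
  P(X=1) = 29/42 + 5/42 = 17/21
H(X) = -[(4/21)·log₂(4/21) + (17/21)·log₂(17/21)]
  = 0.45568 + 0.24679 = 0.7025 bits

H(Y|X) = H(X,Y) - H(X) = 1.2937 - 0.7025 = 0.5912 bits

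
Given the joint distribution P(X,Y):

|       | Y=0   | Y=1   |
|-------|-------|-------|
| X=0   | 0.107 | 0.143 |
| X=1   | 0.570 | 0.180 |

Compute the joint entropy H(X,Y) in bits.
1.6538 bits

H(X,Y) = -Σ_{x,y} P(x,y) log₂ P(x,y). Per-cell terms -P(x,y)·log₂P(x,y):
  X=0: 0.3450, 0.4012
  X=1: 0.4623, 0.4453
Sum of the 4 terms: H(X,Y) = 1.6538 bits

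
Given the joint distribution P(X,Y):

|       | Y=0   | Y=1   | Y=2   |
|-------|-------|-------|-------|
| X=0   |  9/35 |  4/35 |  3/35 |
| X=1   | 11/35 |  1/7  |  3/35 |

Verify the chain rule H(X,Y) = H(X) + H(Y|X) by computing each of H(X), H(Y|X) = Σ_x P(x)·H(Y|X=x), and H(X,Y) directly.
H(X) = 0.9947 bits, H(Y|X) = 1.4002 bits, H(X,Y) = 2.3949 bits

Marginal of X (row sums):
  P(X=0) = 9/35 + 4/35 + 3/35 = 16/35
  P(X=1) = 11/35 + 1/7 + 3/35 = 19/35
H(X) = -[(16/35)·log₂(16/35) + (19/35)·log₂(19/35)]
  = 0.5162 + 0.4785 = 0.9947 bits

H(Y|X) = Σ_x P(x)·H(Y|X=x):
  X=0: P(X=0) = 16/35, P(Y|X=0) = (9/16, 1/4, 3/16) → H(Y|X=0) = 1.4197
  X=1: P(X=1) = 19/35, P(Y|X=1) = (11/19, 5/19, 3/19) → H(Y|X=1) = 1.3838
H(Y|X) = (16/35)·1.4197 + (19/35)·1.3838 = 1.4002 bits

H(X,Y) = -Σ_{x,y} P(x,y) log₂ P(x,y). Per-cell terms -P(x,y)·log₂P(x,y):
  X=0: 0.5038, 0.3576, 0.3038
  X=1: 0.5248, 0.4011, 0.3038
Sum of the 6 terms: H(X,Y) = 2.3949 bits

Chain rule check:
  H(X) + H(Y|X) = 0.9947 + 1.4002 = 2.3949 bits
  H(X,Y) = 2.3949 bits
✓ Chain rule verified.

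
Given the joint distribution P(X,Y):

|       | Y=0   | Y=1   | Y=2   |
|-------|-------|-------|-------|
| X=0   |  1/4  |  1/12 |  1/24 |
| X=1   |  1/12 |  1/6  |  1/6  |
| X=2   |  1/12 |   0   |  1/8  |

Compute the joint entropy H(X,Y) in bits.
2.8239 bits

H(X,Y) = -Σ_{x,y} P(x,y) log₂ P(x,y). Per-cell terms -P(x,y)·log₂P(x,y):
  X=0: 0.500000, 0.298747, 0.191040
  X=1: 0.298747, 0.430827, 0.430827
  X=2: 0.298747, 0.000000, 0.375000
  (cells with P = 0 contribute 0)
Sum of the 9 terms: H(X,Y) = 2.8239 bits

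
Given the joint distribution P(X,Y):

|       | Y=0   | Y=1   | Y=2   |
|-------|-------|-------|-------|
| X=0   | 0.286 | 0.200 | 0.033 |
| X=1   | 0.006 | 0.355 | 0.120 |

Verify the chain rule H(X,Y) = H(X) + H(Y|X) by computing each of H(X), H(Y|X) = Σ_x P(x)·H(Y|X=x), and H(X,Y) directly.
H(X) = 0.9990 bits, H(Y|X) = 1.0861 bits, H(X,Y) = 2.0850 bits

Marginal of X (row sums):
  P(X=0) = 0.286 + 0.200 + 0.033 = 0.519
  P(X=1) = 0.006 + 0.355 + 0.120 = 0.481
H(X) = -[0.519·log₂(0.519) + 0.481·log₂(0.481)]
  = 0.491074 + 0.507884 = 0.9990 bits

H(Y|X) = Σ_x P(x)·H(Y|X=x):
  X=0: P(X=0) = 0.519, P(Y|X=0) = (286/519, 200/519, 11/173) → H(Y|X=0) = 1.256663
  X=1: P(X=1) = 0.481, P(Y|X=1) = (6/481, 355/481, 120/481) → H(Y|X=1) = 0.902032
H(Y|X) = 0.519·1.256663 + 0.481·0.902032 = 1.0861 bits

H(X,Y) = -Σ_{x,y} P(x,y) log₂ P(x,y). Per-cell terms -P(x,y)·log₂P(x,y):
  X=0: 0.516491, 0.464386, 0.162406
  X=1: 0.044285, 0.530409, 0.367067
Sum of the 6 terms: H(X,Y) = 2.0850 bits

Chain rule check:
  H(X) + H(Y|X) = 0.9990 + 1.0861 = 2.0851 bits
  H(X,Y) = 2.0850 bits
✓ Chain rule verified (Δ = 0.0001 is 4-dp rounding noise: each of the three values was rounded independently).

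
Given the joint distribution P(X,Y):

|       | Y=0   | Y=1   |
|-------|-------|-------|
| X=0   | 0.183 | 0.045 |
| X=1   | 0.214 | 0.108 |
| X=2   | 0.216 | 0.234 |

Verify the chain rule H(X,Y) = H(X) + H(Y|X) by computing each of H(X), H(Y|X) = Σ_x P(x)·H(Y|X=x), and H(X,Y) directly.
H(X) = 1.5311 bits, H(Y|X) = 0.9092 bits, H(X,Y) = 2.4404 bits

Marginal of X (row sums):
  P(X=0) = 0.183 + 0.045 = 0.228
  P(X=1) = 0.214 + 0.108 = 0.322
  P(X=2) = 0.216 + 0.234 = 0.450
H(X) = -[0.228·log₂(0.228) + 0.322·log₂(0.322) + 0.450·log₂(0.450)]
  = 0.4863 + 0.5264 + 0.5184 = 1.5311 bits

H(Y|X) = Σ_x P(x)·H(Y|X=x):
  X=0: P(X=0) = 0.228, P(Y|X=0) = (61/76, 15/76) → H(Y|X=0) = 0.7166
  X=1: P(X=1) = 0.322, P(Y|X=1) = (107/161, 54/161) → H(Y|X=1) = 0.9204
  X=2: P(X=2) = 0.450, P(Y|X=2) = (12/25, 13/25) → H(Y|X=2) = 0.9988
H(Y|X) = 0.228·0.7166 + 0.322·0.9204 + 0.450·0.9988 = 0.9092 bits

H(X,Y) = -Σ_{x,y} P(x,y) log₂ P(x,y). Per-cell terms -P(x,y)·log₂P(x,y):
  X=0: 0.4484, 0.2013
  X=1: 0.4760, 0.3468
  X=2: 0.4776, 0.4903
Sum of the 6 terms: H(X,Y) = 2.4404 bits

Chain rule check:
  H(X) + H(Y|X) = 1.5311 + 0.9092 = 2.4403 bits
  H(X,Y) = 2.4404 bits
✓ Chain rule verified (Δ = 0.0001 is 4-dp rounding noise: each of the three values was rounded independently).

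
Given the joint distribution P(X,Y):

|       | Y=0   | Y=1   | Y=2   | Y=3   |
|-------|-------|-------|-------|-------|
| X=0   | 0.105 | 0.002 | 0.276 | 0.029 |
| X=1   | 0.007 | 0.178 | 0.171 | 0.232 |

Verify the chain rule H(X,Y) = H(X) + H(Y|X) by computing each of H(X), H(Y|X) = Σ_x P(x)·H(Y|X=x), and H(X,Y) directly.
H(X) = 0.9775 bits, H(Y|X) = 1.4606 bits, H(X,Y) = 2.4381 bits

Marginal of X (row sums):
  P(X=0) = 0.105 + 0.002 + 0.276 + 0.029 = 0.412
  P(X=1) = 0.007 + 0.178 + 0.171 + 0.232 = 0.588
H(X) = -[0.412·log₂(0.412) + 0.588·log₂(0.588)]
  = 0.52706 + 0.45047 = 0.9775 bits

H(Y|X) = Σ_x P(x)·H(Y|X=x):
  X=0: P(X=0) = 0.412, P(Y|X=0) = (105/412, 1/206, 69/103, 29/412) → H(Y|X=0) = 1.19662
  X=1: P(X=1) = 0.588, P(Y|X=1) = (1/84, 89/294, 57/196, 58/147) → H(Y|X=1) = 1.64553
H(Y|X) = 0.412·1.19662 + 0.588·1.64553 = 1.4606 bits

H(X,Y) = -Σ_{x,y} P(x,y) log₂ P(x,y). Per-cell terms -P(x,y)·log₂P(x,y):
  X=0: 0.34141, 0.01793, 0.51260, 0.14813
  X=1: 0.05011, 0.44323, 0.43570, 0.48901
Sum of the 8 terms: H(X,Y) = 2.4381 bits

Chain rule check:
  H(X) + H(Y|X) = 0.9775 + 1.4606 = 2.4381 bits
  H(X,Y) = 2.4381 bits
✓ Chain rule verified.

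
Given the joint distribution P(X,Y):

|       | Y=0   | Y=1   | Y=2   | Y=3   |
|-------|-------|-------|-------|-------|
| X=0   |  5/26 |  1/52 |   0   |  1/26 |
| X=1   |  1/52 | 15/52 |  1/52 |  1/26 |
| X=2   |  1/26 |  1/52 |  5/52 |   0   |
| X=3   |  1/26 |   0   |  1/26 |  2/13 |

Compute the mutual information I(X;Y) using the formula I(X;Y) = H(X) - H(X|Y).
0.8252 bits

I(X;Y) = H(X) - H(X|Y)

Marginal of X (row sums):
  P(X=0) = 5/26 + 1/52 + 0 + 1/26 = 1/4
  P(X=1) = 1/52 + 15/52 + 1/52 + 1/26 = 19/52
  P(X=2) = 1/26 + 1/52 + 5/52 + 0 = 2/13
  P(X=3) = 1/26 + 0 + 1/26 + 2/13 = 3/13
H(X) = -[(1/4)·log₂(1/4) + (19/52)·log₂(19/52) + (2/13)·log₂(2/13) + (3/13)·log₂(3/13)]
  = 0.5000 + 0.5307 + 0.4155 + 0.4882 = 1.9344 bits

Marginal of Y (column sums):
  P(Y=0) = 5/26 + 1/52 + 1/26 + 1/26 = 15/52
  P(Y=1) = 1/52 + 15/52 + 1/52 + 0 = 17/52
  P(Y=2) = 0 + 1/52 + 5/52 + 1/26 = 2/13
  P(Y=3) = 1/26 + 1/26 + 0 + 2/13 = 3/13
H(X|Y) = Σ_y P(y)·H(X|Y=y):
  Y=0: P(Y=0) = 15/52, P(X|Y=0) = (2/3, 1/15, 2/15, 2/15) → H(X|Y=0) = 1.4256
  Y=1: P(Y=1) = 17/52, P(X|Y=1) = (1/17, 15/17, 1/17, 0) → H(X|Y=1) = 0.6402
  Y=2: P(Y=2) = 2/13, P(X|Y=2) = (0, 1/8, 5/8, 1/4) → H(X|Y=2) = 1.2988
  Y=3: P(Y=3) = 3/13, P(X|Y=3) = (1/6, 1/6, 0, 2/3) → H(X|Y=3) = 1.2516
H(X|Y) = (15/52)·1.4256 + (17/52)·0.6402 + (2/13)·1.2988 + (3/13)·1.2516 = 1.1092 bits

I(X;Y) = H(X) - H(X|Y) = 1.9344 - 1.1092 = 0.8252 bits

Cross-check via I(X;Y) = H(X) + H(Y) - H(X,Y): computing H(Y) from the column sums and H(X,Y) from the 16 cells in the same way gives H(Y) = 1.9483 bits and H(X,Y) = 3.0575 bits, so
I(X;Y) = 1.9344 + 1.9483 - 3.0575 = 0.8252 bits ✓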